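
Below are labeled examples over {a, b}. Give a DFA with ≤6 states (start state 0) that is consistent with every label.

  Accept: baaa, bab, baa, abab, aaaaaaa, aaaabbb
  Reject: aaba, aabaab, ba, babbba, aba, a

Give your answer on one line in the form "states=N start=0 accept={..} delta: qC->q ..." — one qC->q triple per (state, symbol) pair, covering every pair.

State merging on the prefix tree: take the shortest (then alphabetical) example prefix whose next move is undefined and point that move at state 0, else 1, else 2, ...; a target is out if some Accept/Reject pair would then sit in one state with the same input left (inseparable). If every existing state is out, open a new one.
a: 0a undefined. 0a->0: no, aaaaaaa/a meet in 0. Open state 1: 0a->1.
b: 0b undefined. 0b->0: ok.
aa: 1a undefined. 1a->0: no, baaa/aaba meet in 1. 1a->1: no, baaa/ba meet in 1. Open state 2: 1a->2.
ab: 1b undefined. 1b->0: ok.
aaa: 2a undefined. 2a->0: no, aaaaaaa/ba meet in 1. 2a->1: no, baaa/ba meet in 1. 2a->2: ok.
aab: 2b undefined. 2b->0: no, bab/aabaab meet in 0. 2b->1: no, baaa/aaba meet in 2. 2b->2: no, baaa/aaba meet in 2. Open state 3: 2b->3.
aaba: 3a undefined. 3a->0: no, bab/aaba meet in 0. 3a->1: ok.
aaaabb: 3b undefined. 3b->0: ok.
All examples now run through 4 states with every (state, symbol) defined. Accept strings end in {0,2}, Reject strings end in {1,3}; accept={0,2}.

states=4 start=0 accept={0,2} delta: 0a->1 0b->0 1a->2 1b->0 2a->2 2b->3 3a->1 3b->0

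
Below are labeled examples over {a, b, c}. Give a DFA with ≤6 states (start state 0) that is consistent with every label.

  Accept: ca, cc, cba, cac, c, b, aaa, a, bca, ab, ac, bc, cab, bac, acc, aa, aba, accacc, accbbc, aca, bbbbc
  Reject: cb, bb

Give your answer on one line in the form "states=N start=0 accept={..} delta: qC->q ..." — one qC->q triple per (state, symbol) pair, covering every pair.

states=3 start=0 accept={0,1} delta: 0a->0 0b->1 0c->1 1a->0 1b->2 1c->0 2a->0 2b->0 2c->0

State merging on the prefix tree: take the shortest (then alphabetical) example prefix whose next move is undefined and point that move at state 0, else 1, else 2, ...; a target is out if some Accept/Reject pair would then sit in one state with the same input left (inseparable). If every existing state is out, open a new one.
a: 0a undefined. 0a->0: ok.
b: 0b undefined. 0b->0: no, b/bb meet in 0. Open state 1: 0b->1.
c: 0c undefined. 0c->0: no, b/cb meet in 1. 0c->1: ok.
ba: 1a undefined. 1a->0: ok.
bb: 1b undefined. 1b->0: no, ca/cb meet in 0. 1b->1: no, cac/cb meet in 1. Open state 2: 1b->2.
bc: 1c undefined. 1c->0: ok.
bbb: 2b undefined. 2b->0: ok.
cba: 2a undefined. 2a->0: ok.
accbbc: 2c undefined. 2c->0: ok.
All examples now run through 3 states with every (state, symbol) defined. Accept strings end in {0,1}, Reject strings end in {2}; accept={0,1}.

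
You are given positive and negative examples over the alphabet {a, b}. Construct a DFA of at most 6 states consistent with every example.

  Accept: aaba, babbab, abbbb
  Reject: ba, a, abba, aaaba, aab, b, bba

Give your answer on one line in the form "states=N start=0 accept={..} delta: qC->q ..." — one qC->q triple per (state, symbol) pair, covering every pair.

Grow the machine one transition at a time. Run the examples from 0; the earliest place one falls off (shortest prefix, ties alphabetical) gets sent to the lowest-numbered state that keeps every Accept/Reject pair distinguishable — a pair clashes when both reach the same state with identical unread suffix — and to a fresh state only if none does.
a: 0a undefined. 0a->0: no, aaba/ba meet in 0 with "ba" left. Open state 1: 0a->1.
b: 0b undefined. 0b->0: ok.
aa: 1a undefined. 1a->0: no, aaba/ba meet in 1. 1a->1: no, aaba/aaaba meet in 1 with "ba" left. Open state 2: 1a->2.
ab: 1b undefined. 1b->0: no, babbab/b meet in 0. 1b->1: no, babbab/aab meet in 2 with "b" left. 1b->2: no, aaba/abba meet in 2 with "ba" left. Open state 3: 1b->3.
aaa: 2a undefined. 2a->0: ok.
aab: 2b undefined. 2b->0: no, aaba/ba meet in 1. 2b->1: ok.
abb: 3b undefined. 3b->0: no, abbbb/b meet in 0. 3b->1: no, aaba/abba meet in 2. 3b->2: no, babbab/abba meet in 0. 3b->3: ok.
abba: 3a undefined. 3a->0: no, babbab/abba meet in 0. 3a->1: ok.
All examples now run through 4 states with every (state, symbol) defined. Accept strings end in {2,3}, Reject strings end in {0,1}; accept={2,3}.

states=4 start=0 accept={2,3} delta: 0a->1 0b->0 1a->2 1b->3 2a->0 2b->1 3a->1 3b->3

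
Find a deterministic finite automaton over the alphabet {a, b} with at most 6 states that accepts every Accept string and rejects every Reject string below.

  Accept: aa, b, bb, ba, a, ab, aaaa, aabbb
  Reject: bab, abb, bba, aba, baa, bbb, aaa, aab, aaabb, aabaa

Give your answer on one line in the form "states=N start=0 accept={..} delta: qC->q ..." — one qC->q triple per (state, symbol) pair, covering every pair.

State merging on the prefix tree: take the shortest (then alphabetical) example prefix whose next move is undefined and point that move at state 0, else 1, else 2, ...; a target is out if some Accept/Reject pair would then sit in one state with the same input left (inseparable). If every existing state is out, open a new one.
a: 0a undefined. 0a->0: no, aa/aaa meet in 0. Open state 1: 0a->1.
b: 0b undefined. 0b->0: no, aa/baa meet in 1 with "a" left. 0b->1: ok.
aa: 1a undefined. 1a->0: no, b/bab meet in 1. 1a->1: no, aa/baa meet in 1. Open state 2: 1a->2.
ab: 1b undefined. 1b->0: no, b/abb meet in 1. 1b->1: no, aa/bba meet in 2. 1b->2: ok.
aaa: 2a undefined. 2a->0: no, aa/aaabb meet in 2. 2a->1: no, b/bba meet in 1. 2a->2: no, aa/bba meet in 2. Open state 3: 2a->3.
aab: 2b undefined. 2b->0: no, aa/aabaa meet in 2. 2b->1: no, b/bab meet in 1. 2b->2: no, aa/bab meet in 2. 2b->3: no, aabbb/aaabb meet in 3 with "bb" left. Open state 4: 2b->4.
aaaa: 3a undefined. 3a->0: ok.
aaab: 3b undefined. 3b->0: no, b/aaabb meet in 1. 3b->1: no, aa/aaabb meet in 2. 3b->2: ok.
aaba: 4a undefined. 4a->0: no, b/aabaa meet in 1. 4a->1: no, aa/aabaa meet in 2. 4a->2: ok.
aabb: 4b undefined. 4b->0: ok.
All examples now run through 5 states with every (state, symbol) defined. Accept strings end in {0,1,2}, Reject strings end in {3,4}; accept={0,1,2}.

states=5 start=0 accept={0,1,2} delta: 0a->1 0b->1 1a->2 1b->2 2a->3 2b->4 3a->0 3b->2 4a->2 4b->0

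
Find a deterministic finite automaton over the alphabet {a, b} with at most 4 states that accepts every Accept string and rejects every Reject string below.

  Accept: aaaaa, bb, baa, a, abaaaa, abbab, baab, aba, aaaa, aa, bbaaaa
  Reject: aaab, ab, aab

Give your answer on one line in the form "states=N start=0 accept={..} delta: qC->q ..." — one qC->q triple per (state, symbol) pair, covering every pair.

State merging on the prefix tree: take the shortest (then alphabetical) example prefix whose next move is undefined and point that move at state 0, else 1, else 2, ...; a target is out if some Accept/Reject pair would then sit in one state with the same input left (inseparable). If every existing state is out, open a new one.
a: 0a undefined. 0a->0: ok.
b: 0b undefined. 0b->0: no, aaaaa/aaab meet in 0. Open state 1: 0b->1.
ba: 1a undefined. 1a->0: no, baab/aaab meet in 1. 1a->1: no, baa/aaab meet in 1. Open state 2: 1a->2.
bb: 1b undefined. 1b->0: no, abbab/aaab meet in 1. 1b->1: no, bb/aaab meet in 1. 1b->2: ok.
baa: 2a undefined. 2a->0: no, abbab/aaab meet in 1. 2a->1: no, baa/aaab meet in 1. 2a->2: ok.
baab: 2b undefined. 2b->0: ok.
All examples now run through 3 states with every (state, symbol) defined. Accept strings end in {0,2}, Reject strings end in {1}; accept={0,2}.

states=3 start=0 accept={0,2} delta: 0a->0 0b->1 1a->2 1b->2 2a->2 2b->0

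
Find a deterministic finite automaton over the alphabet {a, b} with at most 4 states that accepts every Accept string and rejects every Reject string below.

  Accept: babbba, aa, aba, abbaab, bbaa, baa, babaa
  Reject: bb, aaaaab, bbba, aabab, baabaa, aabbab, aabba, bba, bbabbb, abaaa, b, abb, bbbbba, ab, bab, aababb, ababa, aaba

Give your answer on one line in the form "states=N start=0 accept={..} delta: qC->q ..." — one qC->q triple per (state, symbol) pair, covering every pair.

states=4 start=0 accept={2,3} delta: 0a->1 0b->0 1a->2 1b->1 2a->3 2b->3 3a->0 3b->3

Fold the examples into a partial DFA from state 0: repeatedly fix the first undefined (state, symbol) met by the shortest-then-alphabetical prefix, trying targets in increasing order and rejecting any under which an Accept and a Reject string meet in one state with the same remainder; add a state when all current targets are rejected. Accepting states are where Accept strings end.
a: 0a undefined. 0a->0: no, aba/aaba meet in 0 with "ba" left. Open state 1: 0a->1.
b: 0b undefined. 0b->0: ok.
aa: 1a undefined. 1a->0: no, aa/bb meet in 0. 1a->1: no, aa/bbba meet in 1. Open state 2: 1a->2.
ab: 1b undefined. 1b->0: no, babbba/bbba meet in 1. 1b->1: ok.
aaa: 2a undefined. 2a->0: no, abbaab/bb meet in 0. 2a->1: no, babbba/abaaa meet in 2. 2a->2: no, babbba/abaaa meet in 2. Open state 3: 2a->3.
aab: 2b undefined. 2b->0: no, babbba/baabaa meet in 2. 2b->1: no, babbba/aabba meet in 2. 2b->2: no, abbaab/aabab meet in 3 with "b" left. 2b->3: ok.
aaaa: 3a undefined. 3a->0: ok.
aabb: 3b undefined. 3b->0: no, abbaab/bb meet in 0. 3b->1: no, babbba/aabba meet in 2. 3b->2: no, babbba/aabbab meet in 2. 3b->3: ok.
All examples now run through 4 states with every (state, symbol) defined. Accept strings end in {2,3}, Reject strings end in {0,1}; accept={2,3}.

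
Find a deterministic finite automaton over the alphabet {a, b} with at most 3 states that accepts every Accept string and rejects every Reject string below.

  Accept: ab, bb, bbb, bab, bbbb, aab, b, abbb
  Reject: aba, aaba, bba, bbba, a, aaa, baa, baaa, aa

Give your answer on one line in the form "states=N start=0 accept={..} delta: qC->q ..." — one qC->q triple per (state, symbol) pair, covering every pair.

Fold the examples into a partial DFA from state 0: repeatedly fix the first undefined (state, symbol) met by the shortest-then-alphabetical prefix, trying targets in increasing order and rejecting any under which an Accept and a Reject string meet in one state with the same remainder; add a state when all current targets are rejected. Accepting states are where Accept strings end.
a: 0a undefined. 0a->0: ok.
b: 0b undefined. 0b->0: no, ab/aba meet in 0. Open state 1: 0b->1.
ba: 1a undefined. 1a->0: ok.
bb: 1b undefined. 1b->0: no, bb/aba meet in 0. 1b->1: ok.
All examples now run through 2 states with every (state, symbol) defined. Accept strings end in {1}, Reject strings end in {0}; accept={1}.

states=2 start=0 accept={1} delta: 0a->0 0b->1 1a->0 1b->1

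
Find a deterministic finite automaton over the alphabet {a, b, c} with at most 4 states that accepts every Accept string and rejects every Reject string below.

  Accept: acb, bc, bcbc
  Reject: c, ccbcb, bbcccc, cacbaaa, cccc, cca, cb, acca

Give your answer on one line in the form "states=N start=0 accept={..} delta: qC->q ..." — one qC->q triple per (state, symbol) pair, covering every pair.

Grow the machine one transition at a time. Run the examples from 0; the earliest place one falls off (shortest prefix, ties alphabetical) gets sent to the lowest-numbered state that keeps every Accept/Reject pair distinguishable — a pair clashes when both reach the same state with identical unread suffix — and to a fresh state only if none does.
a: 0a undefined. 0a->0: no, acb/cb meet in 0 with "cb" left. Open state 1: 0a->1.
b: 0b undefined. 0b->0: no, bc/c meet in 0 with "c" left. 0b->1: ok.
c: 0c undefined. 0c->0: no, acb/ccbcb meet in 1 with "cb" left. 0c->1: ok.
ac: 1c undefined. 1c->0: no, acb/c meet in 1. 1c->1: no, acb/cb meet in 1 with "b" left. Open state 2: 1c->2.
bb: 1b undefined. 1b->0: ok.
ca: 1a undefined. 1a->0: ok.
acb: 2b undefined. 2b->0: no, acb/ccbcb meet in 0. 2b->1: no, acb/c meet in 1. 2b->2: ok.
acc: 2c undefined. 2c->0: no, bcbc/cb meet in 0. 2c->1: no, acb/bbcccc meet in 2. 2c->2: no, acb/ccbcb meet in 2. Open state 3: 2c->3.
cca: 2a undefined. 2a->0: ok.
acca: 3a undefined. 3a->0: ok.
cccc: 3c undefined. 3c->0: ok.
ccbcb: 3b undefined. 3b->0: ok.
All examples now run through 4 states with every (state, symbol) defined. Accept strings end in {2,3}, Reject strings end in {0,1}; accept={2,3}.

states=4 start=0 accept={2,3} delta: 0a->1 0b->1 0c->1 1a->0 1b->0 1c->2 2a->0 2b->2 2c->3 3a->0 3b->0 3c->0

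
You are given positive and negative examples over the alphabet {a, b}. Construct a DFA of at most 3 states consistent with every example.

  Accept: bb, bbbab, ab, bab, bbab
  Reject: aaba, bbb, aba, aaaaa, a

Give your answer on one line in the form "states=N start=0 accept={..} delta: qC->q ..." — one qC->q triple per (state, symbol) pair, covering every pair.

Grow the machine one transition at a time. Run the examples from 0; the earliest place one falls off (shortest prefix, ties alphabetical) gets sent to the lowest-numbered state that keeps every Accept/Reject pair distinguishable — a pair clashes when both reach the same state with identical unread suffix — and to a fresh state only if none does.
a: 0a undefined. 0a->0: ok.
b: 0b undefined. 0b->0: no, bb/aaba meet in 0. Open state 1: 0b->1.
ba: 1a undefined. 1a->0: ok.
bb: 1b undefined. 1b->0: no, bb/aaba meet in 0. 1b->1: no, bb/bbb meet in 1. Open state 2: 1b->2.
bba: 2a undefined. 2a->0: ok.
bbb: 2b undefined. 2b->0: ok.
All examples now run through 3 states with every (state, symbol) defined. Accept strings end in {1,2}, Reject strings end in {0}; accept={1,2}.

states=3 start=0 accept={1,2} delta: 0a->0 0b->1 1a->0 1b->2 2a->0 2b->0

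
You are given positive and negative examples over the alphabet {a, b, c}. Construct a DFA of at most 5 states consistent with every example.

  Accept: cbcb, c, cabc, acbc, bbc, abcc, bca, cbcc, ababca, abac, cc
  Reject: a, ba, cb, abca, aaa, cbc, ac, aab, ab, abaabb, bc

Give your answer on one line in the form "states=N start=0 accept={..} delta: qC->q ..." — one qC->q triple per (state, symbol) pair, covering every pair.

Fold the examples into a partial DFA from state 0: repeatedly fix the first undefined (state, symbol) met by the shortest-then-alphabetical prefix, trying targets in increasing order and rejecting any under which an Accept and a Reject string meet in one state with the same remainder; add a state when all current targets are rejected. Accepting states are where Accept strings end.
a: 0a undefined. 0a->0: no, c/ac meet in 0 with "c" left. Open state 1: 0a->1.
b: 0b undefined. 0b->0: no, c/bc meet in 0 with "c" left. 0b->1: ok.
c: 0c undefined. 0c->0: ok.
aa: 1a undefined. 1a->0: no, c/ba meet in 0. 1a->1: ok.
ab: 1b undefined. 1b->0: no, c/aab meet in 0. 1b->1: no, cabc/cbc meet in 1 with "c" left. Open state 2: 1b->2.
ac: 1c undefined. 1c->0: no, cbcb/a meet in 1. 1c->1: no, cbcb/aab meet in 2. 1c->2: ok.
aba: 2a undefined. 2a->0: no, cbcb/abaabb meet in 2 with "b" left. 2a->1: no, cbcb/abaabb meet in 2 with "b" left. 2a->2: no, bca/cbc meet in 2. Open state 3: 2a->3.
abc: 2c undefined. 2c->0: ok.
acb: 2b undefined. 2b->0: ok.
abaa: 3a undefined. 3a->0: ok.
abab: 3b undefined. 3b->0: no, ababca/a meet in 1. 3b->1: ok.
abac: 3c undefined. 3c->0: ok.
All examples now run through 4 states with every (state, symbol) defined. Accept strings end in {0,3}, Reject strings end in {1,2}; accept={0,3}.

states=4 start=0 accept={0,3} delta: 0a->1 0b->1 0c->0 1a->1 1b->2 1c->2 2a->3 2b->0 2c->0 3a->0 3b->1 3c->0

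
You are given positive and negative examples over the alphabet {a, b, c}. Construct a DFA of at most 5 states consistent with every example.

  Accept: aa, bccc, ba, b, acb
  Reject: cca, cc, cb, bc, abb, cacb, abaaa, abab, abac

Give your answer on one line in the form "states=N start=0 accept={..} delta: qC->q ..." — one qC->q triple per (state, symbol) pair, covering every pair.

State merging on the prefix tree: take the shortest (then alphabetical) example prefix whose next move is undefined and point that move at state 0, else 1, else 2, ...; a target is out if some Accept/Reject pair would then sit in one state with the same input left (inseparable). If every existing state is out, open a new one.
a: 0a undefined. 0a->0: no, acb/cb meet in 0 with "cb" left. Open state 1: 0a->1.
b: 0b undefined. 0b->0: ok.
c: 0c undefined. 0c->0: no, bccc/cc meet in 0. 0c->1: no, ba/bc meet in 1. Open state 2: 0c->2.
aa: 1a undefined. 1a->0: ok.
ab: 1b undefined. 1b->0: no, aa/abb meet in 0. 1b->1: no, aa/abaaa meet in 0. 1b->2: ok.
ac: 1c undefined. 1c->0: ok.
ca: 2a undefined. 2a->0: no, aa/abaaa meet in 0. 2a->1: no, aa/cacb meet in 0. 2a->2: ok.
cb: 2b undefined. 2b->0: no, aa/cb meet in 0. 2b->1: no, ba/cb meet in 1. 2b->2: ok.
cc: 2c undefined. 2c->0: no, aa/cc meet in 0. 2c->1: no, aa/cca meet in 0. 2c->2: no, bccc/cca meet in 2. Open state 3: 2c->3.
cca: 3a undefined. 3a->0: no, aa/cca meet in 0. 3a->1: no, ba/cca meet in 1. 3a->2: ok.
bccc: 3c undefined. 3c->0: ok.
cacb: 3b undefined. 3b->0: no, aa/cacb meet in 0. 3b->1: no, ba/cacb meet in 1. 3b->2: ok.
All examples now run through 4 states with every (state, symbol) defined. Accept strings end in {0,1}, Reject strings end in {2,3}; accept={0,1}.

states=4 start=0 accept={0,1} delta: 0a->1 0b->0 0c->2 1a->0 1b->2 1c->0 2a->2 2b->2 2c->3 3a->2 3b->2 3c->0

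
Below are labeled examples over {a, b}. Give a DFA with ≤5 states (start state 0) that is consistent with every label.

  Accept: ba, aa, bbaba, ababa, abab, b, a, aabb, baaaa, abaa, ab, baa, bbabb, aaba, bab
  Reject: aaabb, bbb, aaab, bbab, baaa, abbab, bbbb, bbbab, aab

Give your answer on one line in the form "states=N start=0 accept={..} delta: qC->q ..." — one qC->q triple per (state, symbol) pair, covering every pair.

State merging on the prefix tree: take the shortest (then alphabetical) example prefix whose next move is undefined and point that move at state 0, else 1, else 2, ...; a target is out if some Accept/Reject pair would then sit in one state with the same input left (inseparable). If every existing state is out, open a new one.
a: 0a undefined. 0a->0: no, b/aaab meet in 0 with "b" left. Open state 1: 0a->1.
b: 0b undefined. 0b->0: no, b/bbb meet in 0. 0b->1: no, abab/bbab meet in 1 with "bab" left. Open state 2: 0b->2.
aa: 1a undefined. 1a->0: no, b/aab meet in 2. 1a->1: no, aabb/aaabb meet in 1 with "bb" left. 1a->2: no, aabb/bbb meet in 2 with "bb" left. Open state 3: 1a->3.
ab: 1b undefined. 1b->0: no, bab/abbab meet in 2 with "ab" left. 1b->1: no, abab/abbab meet in 3 with "b" left. 1b->2: ok.
ba: 2a undefined. 2a->0: no, aa/baaa meet in 3. 2a->1: ok.
bb: 2b undefined. 2b->0: no, abab/bbb meet in 2. 2b->1: no, ba/bbbb meet in 1. 2b->2: no, abab/bbb meet in 2. 2b->3: no, aabb/bbbb meet in 3 with "bb" left. Open state 4: 2b->4.
aaa: 3a undefined. 3a->0: no, abab/aaab meet in 2. 3a->1: no, ba/baaa meet in 1. 3a->2: no, abab/baaa meet in 2. 3a->3: no, aa/baaa meet in 3. 3a->4: ok.
aab: 3b undefined. 3b->0: ok.
bba: 4a undefined. 4a->0: no, abab/bbab meet in 2. 4a->1: no, abab/bbab meet in 2. 4a->2: no, bbabb/bbb meet in 4 with "b" left. 4a->3: ok.
bbb: 4b undefined. 4b->0: no, abab/aaabb meet in 2. 4b->1: no, ba/bbb meet in 1. 4b->2: no, abab/bbb meet in 2. 4b->3: no, aa/bbb meet in 3. 4b->4: ok.
All examples now run through 5 states with every (state, symbol) defined. Accept strings end in {1,2,3}, Reject strings end in {0,4}; accept={1,2,3}.

states=5 start=0 accept={1,2,3} delta: 0a->1 0b->2 1a->3 1b->2 2a->1 2b->4 3a->4 3b->0 4a->3 4b->4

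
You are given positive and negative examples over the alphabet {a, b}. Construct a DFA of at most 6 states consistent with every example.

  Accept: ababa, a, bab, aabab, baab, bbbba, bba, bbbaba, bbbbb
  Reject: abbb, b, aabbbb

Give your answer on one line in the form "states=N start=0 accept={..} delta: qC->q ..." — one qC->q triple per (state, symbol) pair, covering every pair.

states=5 start=0 accept={0,2} delta: 0a->0 0b->1 1a->1 1b->2 2a->0 2b->3 3a->1 3b->4 4a->0 4b->0

Grow the machine one transition at a time. Run the examples from 0; the earliest place one falls off (shortest prefix, ties alphabetical) gets sent to the lowest-numbered state that keeps every Accept/Reject pair distinguishable — a pair clashes when both reach the same state with identical unread suffix — and to a fresh state only if none does.
a: 0a undefined. 0a->0: ok.
b: 0b undefined. 0b->0: no, ababa/abbb meet in 0. Open state 1: 0b->1.
ba: 1a undefined. 1a->0: no, bab/b meet in 1. 1a->1: ok.
bb: 1b undefined. 1b->0: no, ababa/aabbbb meet in 0. 1b->1: no, ababa/abbb meet in 1. Open state 2: 1b->2.
bba: 2a undefined. 2a->0: ok.
bbb: 2b undefined. 2b->0: no, ababa/abbb meet in 0. 2b->1: no, bab/aabbbb meet in 2. 2b->2: no, bab/abbb meet in 2. Open state 3: 2b->3.
bbba: 3a undefined. 3a->0: no, bbbaba/b meet in 1. 3a->1: ok.
bbbb: 3b undefined. 3b->0: no, ababa/aabbbb meet in 0. 3b->1: no, bbbba/b meet in 1. 3b->2: no, bab/aabbbb meet in 2. 3b->3: no, bbbba/b meet in 1. Open state 4: 3b->4.
bbbba: 4a undefined. 4a->0: ok.
bbbbb: 4b undefined. 4b->0: ok.
All examples now run through 5 states with every (state, symbol) defined. Accept strings end in {0,2}, Reject strings end in {1,3,4}; accept={0,2}.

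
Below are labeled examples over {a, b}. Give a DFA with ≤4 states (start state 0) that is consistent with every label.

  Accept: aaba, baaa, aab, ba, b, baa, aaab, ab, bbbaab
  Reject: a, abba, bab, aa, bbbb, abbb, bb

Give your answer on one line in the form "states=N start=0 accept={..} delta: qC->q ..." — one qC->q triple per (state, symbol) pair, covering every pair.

Fold the examples into a partial DFA from state 0: repeatedly fix the first undefined (state, symbol) met by the shortest-then-alphabetical prefix, trying targets in increasing order and rejecting any under which an Accept and a Reject string meet in one state with the same remainder; add a state when all current targets are rejected. Accepting states are where Accept strings end.
a: 0a undefined. 0a->0: ok.
b: 0b undefined. 0b->0: no, aaba/a meet in 0. Open state 1: 0b->1.
ba: 1a undefined. 1a->0: no, aaba/a meet in 0. 1a->1: ok.
bb: 1b undefined. 1b->0: no, aaba/abbb meet in 1. 1b->1: no, aaba/abba meet in 1. Open state 2: 1b->2.
bbb: 2b undefined. 2b->0: no, aaba/bbbb meet in 1. 2b->1: no, aaba/abbb meet in 1. 2b->2: ok.
abba: 2a undefined. 2a->0: ok.
All examples now run through 3 states with every (state, symbol) defined. Accept strings end in {1}, Reject strings end in {0,2}; accept={1}.

states=3 start=0 accept={1} delta: 0a->0 0b->1 1a->1 1b->2 2a->0 2b->2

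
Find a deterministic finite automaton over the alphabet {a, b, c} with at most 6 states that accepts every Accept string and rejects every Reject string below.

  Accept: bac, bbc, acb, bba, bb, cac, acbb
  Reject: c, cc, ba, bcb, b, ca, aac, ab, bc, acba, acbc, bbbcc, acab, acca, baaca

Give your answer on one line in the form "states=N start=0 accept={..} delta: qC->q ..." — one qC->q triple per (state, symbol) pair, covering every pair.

states=6 start=0 accept={4,5} delta: 0a->0 0b->1 0c->2 1a->3 1b->4 1c->0 2a->3 2b->5 2c->0 3a->0 3b->0 3c->4 4a->4 4b->0 4c->4 5a->0 5b->4 5c->0

Fold the examples into a partial DFA from state 0: repeatedly fix the first undefined (state, symbol) met by the shortest-then-alphabetical prefix, trying targets in increasing order and rejecting any under which an Accept and a Reject string meet in one state with the same remainder; add a state when all current targets are rejected. Accepting states are where Accept strings end.
a: 0a undefined. 0a->0: ok.
b: 0b undefined. 0b->0: no, bac/c meet in 0 with "c" left. Open state 1: 0b->1.
c: 0c undefined. 0c->0: no, acb/b meet in 1. 0c->1: no, bbc/acbc meet in 1 with "bc" left. Open state 2: 0c->2.
ba: 1a undefined. 1a->0: no, bac/c meet in 2. 1a->1: no, bac/bc meet in 1 with "c" left. 1a->2: no, bac/cc meet in 2 with "c" left. Open state 3: 1a->3.
bb: 1b undefined. 1b->0: no, bbc/c meet in 2. 1b->1: no, bbc/bc meet in 1 with "c" left. 1b->2: no, bbc/cc meet in 2 with "c" left. 1b->3: no, bb/ba meet in 3. Open state 4: 1b->4.
bc: 1c undefined. 1c->0: ok.
ca: 2a undefined. 2a->0: no, cac/c meet in 2. 2a->1: no, bb/acab meet in 4. 2a->2: no, acb/acab meet in 2 with "b" left. 2a->3: ok.
cc: 2c undefined. 2c->0: ok.
acb: 2b undefined. 2b->0: no, acb/cc meet in 0. 2b->1: no, acb/bcb meet in 1. 2b->2: no, acb/c meet in 2. 2b->3: no, bac/acbc meet in 3 with "c" left. 2b->4: no, bbc/acbc meet in 4 with "c" left. Open state 5: 2b->5.
baa: 3a undefined. 3a->0: ok.
bac: 3c undefined. 3c->0: no, bac/cc meet in 0. 3c->1: no, bac/bcb meet in 1. 3c->2: no, bac/c meet in 2. 3c->3: no, bac/ba meet in 3. 3c->4: ok.
bba: 4a undefined. 4a->0: no, bba/cc meet in 0. 4a->1: no, bba/bcb meet in 1. 4a->2: no, bba/c meet in 2. 4a->3: no, bba/ba meet in 3. 4a->4: ok.
bbb: 4b undefined. 4b->0: ok.
bbc: 4c undefined. 4c->0: no, bbc/cc meet in 0. 4c->1: no, bbc/bcb meet in 1. 4c->2: no, bbc/c meet in 2. 4c->3: no, bbc/ba meet in 3. 4c->4: ok.
acab: 3b undefined. 3b->0: ok.
acba: 5a undefined. 5a->0: ok.
acbb: 5b undefined. 5b->0: no, acbb/cc meet in 0. 5b->1: no, acbb/bcb meet in 1. 5b->2: no, acbb/c meet in 2. 5b->3: no, acbb/ba meet in 3. 5b->4: ok.
acbc: 5c undefined. 5c->0: ok.
All examples now run through 6 states with every (state, symbol) defined. Accept strings end in {4,5}, Reject strings end in {0,1,2,3}; accept={4,5}.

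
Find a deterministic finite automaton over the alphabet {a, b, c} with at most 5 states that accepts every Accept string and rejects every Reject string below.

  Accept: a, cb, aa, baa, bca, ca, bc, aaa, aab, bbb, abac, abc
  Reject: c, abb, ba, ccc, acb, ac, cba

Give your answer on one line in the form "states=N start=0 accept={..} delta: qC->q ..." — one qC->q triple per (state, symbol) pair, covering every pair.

Grow the machine one transition at a time. Run the examples from 0; the earliest place one falls off (shortest prefix, ties alphabetical) gets sent to the lowest-numbered state that keeps every Accept/Reject pair distinguishable — a pair clashes when both reach the same state with identical unread suffix — and to a fresh state only if none does.
a: 0a undefined. 0a->0: no, cb/acb meet in 0 with "cb" left. Open state 1: 0a->1.
b: 0b undefined. 0b->0: no, a/ba meet in 1. 0b->1: no, aa/ba meet in 1 with "a" left. Open state 2: 0b->2.
c: 0c undefined. 0c->0: ok.
aa: 1a undefined. 1a->0: no, aa/c meet in 0. 1a->1: ok.
ab: 1b undefined. 1b->0: no, cb/abb meet in 2. 1b->1: no, a/abb meet in 1. 1b->2: ok.
ac: 1c undefined. 1c->0: no, cb/acb meet in 2. 1c->1: no, a/ac meet in 1. 1c->2: no, cb/ac meet in 2. Open state 3: 1c->3.
ba: 2a undefined. 2a->0: no, abac/c meet in 0. 2a->1: no, a/ba meet in 1. 2a->2: no, cb/ba meet in 2. 2a->3: ok.
bb: 2b undefined. 2b->0: ok.
bc: 2c undefined. 2c->0: no, bc/c meet in 0. 2c->1: ok.
acb: 3b undefined. 3b->0: ok.
baa: 3a undefined. 3a->0: no, baa/c meet in 0. 3a->1: ok.
abac: 3c undefined. 3c->0: no, abac/c meet in 0. 3c->1: ok.
All examples now run through 4 states with every (state, symbol) defined. Accept strings end in {1,2}, Reject strings end in {0,3}; accept={1,2}.

states=4 start=0 accept={1,2} delta: 0a->1 0b->2 0c->0 1a->1 1b->2 1c->3 2a->3 2b->0 2c->1 3a->1 3b->0 3c->1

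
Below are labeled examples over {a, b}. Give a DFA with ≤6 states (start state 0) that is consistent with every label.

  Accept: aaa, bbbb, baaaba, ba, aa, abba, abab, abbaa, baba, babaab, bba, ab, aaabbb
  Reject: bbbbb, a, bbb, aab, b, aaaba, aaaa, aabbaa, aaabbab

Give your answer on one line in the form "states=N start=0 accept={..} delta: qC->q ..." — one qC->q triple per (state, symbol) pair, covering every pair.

Grow the machine one transition at a time. Run the examples from 0; the earliest place one falls off (shortest prefix, ties alphabetical) gets sent to the lowest-numbered state that keeps every Accept/Reject pair distinguishable — a pair clashes when both reach the same state with identical unread suffix — and to a fresh state only if none does.
a: 0a undefined. 0a->0: no, aaa/a meet in 0. Open state 1: 0a->1.
b: 0b undefined. 0b->0: no, bbbb/bbbbb meet in 0. 0b->1: ok.
aa: 1a undefined. 1a->0: no, aaa/a meet in 1. 1a->1: no, aaa/a meet in 1. Open state 2: 1a->2.
ab: 1b undefined. 1b->0: no, bba/bbbbb meet in 1. 1b->1: no, bbbb/bbbbb meet in 1. 1b->2: ok.
aaa: 2a undefined. 2a->0: no, ba/aaaba meet in 2. 2a->1: no, aaa/a meet in 1. 2a->2: no, aaa/aaaa meet in 2. Open state 3: 2a->3.
aab: 2b undefined. 2b->0: no, aaa/aabbaa meet in 3. 2b->1: ok.
aaaa: 3a undefined. 3a->0: ok.
aaab: 3b undefined. 3b->0: no, abab/aaaa meet in 0. 3b->1: no, bbbb/aaaba meet in 2. 3b->2: no, aaa/aaaba meet in 3. 3b->3: ok.
All examples now run through 4 states with every (state, symbol) defined. Accept strings end in {2,3}, Reject strings end in {0,1}; accept={2,3}.

states=4 start=0 accept={2,3} delta: 0a->1 0b->1 1a->2 1b->2 2a->3 2b->1 3a->0 3b->3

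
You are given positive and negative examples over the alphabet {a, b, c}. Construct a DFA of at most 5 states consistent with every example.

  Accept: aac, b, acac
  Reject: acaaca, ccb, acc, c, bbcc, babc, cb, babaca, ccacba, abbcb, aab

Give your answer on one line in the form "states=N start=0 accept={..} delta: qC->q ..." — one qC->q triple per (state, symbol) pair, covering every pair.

State merging on the prefix tree: take the shortest (then alphabetical) example prefix whose next move is undefined and point that move at state 0, else 1, else 2, ...; a target is out if some Accept/Reject pair would then sit in one state with the same input left (inseparable). If every existing state is out, open a new one.
a: 0a undefined. 0a->0: no, aac/c meet in 0 with "c" left. Open state 1: 0a->1.
b: 0b undefined. 0b->0: ok.
c: 0c undefined. 0c->0: no, b/ccb meet in 0. 0c->1: ok.
aa: 1a undefined. 1a->0: no, aac/c meet in 1. 1a->1: no, aac/bbcc meet in 1 with "c" left. Open state 2: 1a->2.
ab: 1b undefined. 1b->0: no, b/cb meet in 0. 1b->1: ok.
ac: 1c undefined. 1c->0: no, b/ccb meet in 0. 1c->1: ok.
aab: 2b undefined. 2b->0: no, b/aab meet in 0. 2b->1: ok.
aac: 2c undefined. 2c->0: ok.
acaa: 2a undefined. 2a->0: ok.
All examples now run through 3 states with every (state, symbol) defined. Accept strings end in {0}, Reject strings end in {1,2}; accept={0}.

states=3 start=0 accept={0} delta: 0a->1 0b->0 0c->1 1a->2 1b->1 1c->1 2a->0 2b->1 2c->0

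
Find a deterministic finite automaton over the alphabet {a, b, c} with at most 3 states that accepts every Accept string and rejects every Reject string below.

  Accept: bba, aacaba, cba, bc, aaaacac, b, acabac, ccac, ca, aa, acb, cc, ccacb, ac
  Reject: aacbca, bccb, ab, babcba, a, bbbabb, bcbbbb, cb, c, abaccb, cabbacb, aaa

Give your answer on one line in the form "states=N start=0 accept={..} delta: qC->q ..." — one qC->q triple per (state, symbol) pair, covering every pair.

states=3 start=0 accept={0,2} delta: 0a->1 0b->2 0c->1 1a->2 1b->1 1c->0 2a->1 2b->1 2c->2

State merging on the prefix tree: take the shortest (then alphabetical) example prefix whose next move is undefined and point that move at state 0, else 1, else 2, ...; a target is out if some Accept/Reject pair would then sit in one state with the same input left (inseparable). If every existing state is out, open a new one.
a: 0a undefined. 0a->0: no, b/ab meet in 0 with "b" left. Open state 1: 0a->1.
b: 0b undefined. 0b->0: no, bba/a meet in 1. 0b->1: no, b/a meet in 1. Open state 2: 0b->2.
c: 0c undefined. 0c->0: no, b/cb meet in 2. 0c->1: ok.
aa: 1a undefined. 1a->0: no, aaaacac/a meet in 1. 1a->1: no, ca/a meet in 1. 1a->2: ok.
ab: 1b undefined. 1b->0: no, cba/a meet in 1. 1b->1: ok.
ac: 1c undefined. 1c->0: ok.
ba: 2a undefined. 2a->0: no, aaaacac/aaa meet in 0. 2a->1: ok.
bb: 2b undefined. 2b->0: no, bba/ab meet in 1. 2b->1: ok.
bc: 2c undefined. 2c->0: no, bba/cabbacb meet in 2. 2c->1: no, bba/bccb meet in 2. 2c->2: ok.
All examples now run through 3 states with every (state, symbol) defined. Accept strings end in {0,2}, Reject strings end in {1}; accept={0,2}.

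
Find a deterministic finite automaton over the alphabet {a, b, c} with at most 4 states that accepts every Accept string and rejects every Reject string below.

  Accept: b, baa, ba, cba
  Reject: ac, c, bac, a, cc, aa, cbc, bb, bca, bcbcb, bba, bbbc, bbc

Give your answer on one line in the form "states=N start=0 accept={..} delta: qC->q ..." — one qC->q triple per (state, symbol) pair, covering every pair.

Fold the examples into a partial DFA from state 0: repeatedly fix the first undefined (state, symbol) met by the shortest-then-alphabetical prefix, trying targets in increasing order and rejecting any under which an Accept and a Reject string meet in one state with the same remainder; add a state when all current targets are rejected. Accepting states are where Accept strings end.
a: 0a undefined. 0a->0: ok.
b: 0b undefined. 0b->0: no, b/a meet in 0. Open state 1: 0b->1.
c: 0c undefined. 0c->0: ok.
ba: 1a undefined. 1a->0: no, baa/ac meet in 0. 1a->1: ok.
bb: 1b undefined. 1b->0: ok.
bc: 1c undefined. 1c->0: no, b/bcbcb meet in 1. 1c->1: no, b/bac meet in 1. Open state 2: 1c->2.
bca: 2a undefined. 2a->0: ok.
bcb: 2b undefined. 2b->0: no, b/bcbcb meet in 1. 2b->1: no, b/bcbcb meet in 1. 2b->2: ok.
bcbc: 2c undefined. 2c->0: no, b/bcbcb meet in 1. 2c->1: ok.
All examples now run through 3 states with every (state, symbol) defined. Accept strings end in {1}, Reject strings end in {0,2}; accept={1}.

states=3 start=0 accept={1} delta: 0a->0 0b->1 0c->0 1a->1 1b->0 1c->2 2a->0 2b->2 2c->1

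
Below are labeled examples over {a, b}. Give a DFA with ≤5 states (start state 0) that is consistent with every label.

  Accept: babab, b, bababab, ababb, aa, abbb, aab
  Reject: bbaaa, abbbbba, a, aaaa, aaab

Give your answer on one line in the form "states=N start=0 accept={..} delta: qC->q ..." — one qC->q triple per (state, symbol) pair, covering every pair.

states=4 start=0 accept={0,2} delta: 0a->1 0b->0 1a->2 1b->0 2a->3 2b->0 3a->1 3b->1

Grow the machine one transition at a time. Run the examples from 0; the earliest place one falls off (shortest prefix, ties alphabetical) gets sent to the lowest-numbered state that keeps every Accept/Reject pair distinguishable — a pair clashes when both reach the same state with identical unread suffix — and to a fresh state only if none does.
a: 0a undefined. 0a->0: no, b/aaab meet in 0 with "b" left. Open state 1: 0a->1.
b: 0b undefined. 0b->0: ok.
aa: 1a undefined. 1a->0: no, b/aaaa meet in 0. 1a->1: no, aa/bbaaa meet in 1. Open state 2: 1a->2.
ab: 1b undefined. 1b->0: ok.
aaa: 2a undefined. 2a->0: no, babab/bbaaa meet in 0. 2a->1: no, babab/aaab meet in 0. 2a->2: no, aa/bbaaa meet in 2. Open state 3: 2a->3.
aab: 2b undefined. 2b->0: ok.
aaaa: 3a undefined. 3a->0: no, babab/aaaa meet in 0. 3a->1: ok.
aaab: 3b undefined. 3b->0: no, babab/aaab meet in 0. 3b->1: ok.
All examples now run through 4 states with every (state, symbol) defined. Accept strings end in {0,2}, Reject strings end in {1,3}; accept={0,2}.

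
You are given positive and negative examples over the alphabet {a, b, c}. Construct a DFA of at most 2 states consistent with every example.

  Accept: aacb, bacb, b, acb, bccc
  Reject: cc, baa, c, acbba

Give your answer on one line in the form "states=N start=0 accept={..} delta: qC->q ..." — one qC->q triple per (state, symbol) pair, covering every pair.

Grow the machine one transition at a time. Run the examples from 0; the earliest place one falls off (shortest prefix, ties alphabetical) gets sent to the lowest-numbered state that keeps every Accept/Reject pair distinguishable — a pair clashes when both reach the same state with identical unread suffix — and to a fresh state only if none does.
a: 0a undefined. 0a->0: ok.
b: 0b undefined. 0b->0: no, b/baa meet in 0. Open state 1: 0b->1.
c: 0c undefined. 0c->0: ok.
ba: 1a undefined. 1a->0: ok.
bc: 1c undefined. 1c->0: no, bccc/cc meet in 0. 1c->1: ok.
acbb: 1b undefined. 1b->0: ok.
All examples now run through 2 states with every (state, symbol) defined. Accept strings end in {1}, Reject strings end in {0}; accept={1}.

states=2 start=0 accept={1} delta: 0a->0 0b->1 0c->0 1a->0 1b->0 1c->1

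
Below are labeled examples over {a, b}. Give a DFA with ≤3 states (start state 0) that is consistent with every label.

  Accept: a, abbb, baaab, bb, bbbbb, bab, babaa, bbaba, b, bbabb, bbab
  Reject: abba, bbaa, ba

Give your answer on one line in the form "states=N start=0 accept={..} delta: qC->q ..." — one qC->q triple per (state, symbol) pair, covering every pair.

states=3 start=0 accept={0,1} delta: 0a->0 0b->1 1a->2 1b->1 2a->2 2b->0

State merging on the prefix tree: take the shortest (then alphabetical) example prefix whose next move is undefined and point that move at state 0, else 1, else 2, ...; a target is out if some Accept/Reject pair would then sit in one state with the same input left (inseparable). If every existing state is out, open a new one.
a: 0a undefined. 0a->0: ok.
b: 0b undefined. 0b->0: no, a/abba meet in 0. Open state 1: 0b->1.
ba: 1a undefined. 1a->0: no, a/ba meet in 0. 1a->1: no, babaa/bbaa meet in 1 with "baa" left. Open state 2: 1a->2.
bb: 1b undefined. 1b->0: no, a/abba meet in 0. 1b->1: ok.
baa: 2a undefined. 2a->0: no, a/bbaa meet in 0. 2a->1: no, abbb/bbaa meet in 1. 2a->2: ok.
bab: 2b undefined. 2b->0: ok.
All examples now run through 3 states with every (state, symbol) defined. Accept strings end in {0,1}, Reject strings end in {2}; accept={0,1}.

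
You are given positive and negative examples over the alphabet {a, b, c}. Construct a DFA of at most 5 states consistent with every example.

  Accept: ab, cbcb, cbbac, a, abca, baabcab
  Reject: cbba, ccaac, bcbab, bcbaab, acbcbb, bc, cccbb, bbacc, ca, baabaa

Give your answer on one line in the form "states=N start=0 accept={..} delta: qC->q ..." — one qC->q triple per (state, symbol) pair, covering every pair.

Grow the machine one transition at a time. Run the examples from 0; the earliest place one falls off (shortest prefix, ties alphabetical) gets sent to the lowest-numbered state that keeps every Accept/Reject pair distinguishable — a pair clashes when both reach the same state with identical unread suffix — and to a fresh state only if none does.
a: 0a undefined. 0a->0: ok.
b: 0b undefined. 0b->0: no, ab/baabaa meet in 0. Open state 1: 0b->1.
c: 0c undefined. 0c->0: no, a/ccaac meet in 0. 0c->1: ok.
ba: 1a undefined. 1a->0: no, a/ca meet in 0. 1a->1: no, ab/ca meet in 1. Open state 2: 1a->2.
bb: 1b undefined. 1b->0: no, ab/acbcbb meet in 1. 1b->1: ok.
bc: 1c undefined. 1c->0: no, ab/ccaac meet in 1. 1c->1: no, ab/acbcbb meet in 1. 1c->2: ok.
baa: 2a undefined. 2a->0: no, ab/ccaac meet in 1. 2a->1: no, ab/baabaa meet in 1. 2a->2: no, cbbac/ccaac meet in 2 with "c" left. Open state 3: 2a->3.
bcb: 2b undefined. 2b->0: no, ab/bcbab meet in 1. 2b->1: no, ab/bcbab meet in 1. 2b->2: no, cbcb/cbba meet in 2. 2b->3: ok.
ccc: 2c undefined. 2c->0: no, ab/cccbb meet in 1. 2c->1: no, ab/cccbb meet in 1. 2c->2: no, cbbac/cbba meet in 2. 2c->3: ok.
baab: 3b undefined. 3b->0: no, ab/cccbb meet in 1. 3b->1: no, ab/acbcbb meet in 1. 3b->2: no, cbcb/cccbb meet in 3. 3b->3: no, cbcb/acbcbb meet in 3. Open state 4: 3b->4.
bcba: 3a undefined. 3a->0: no, ab/ccaac meet in 1. 3a->1: no, ab/bcbab meet in 1. 3a->2: no, cbcb/ccaac meet in 3. 3a->3: ok.
baaba: 4a undefined. 4a->0: no, a/baabaa meet in 0. 4a->1: ok.
baabc: 4c undefined. 4c->0: ok.
bbacc: 3c undefined. 3c->0: no, a/ccaac meet in 0. 3c->1: no, ab/ccaac meet in 1. 3c->2: ok.
cccbb: 4b undefined. 4b->0: no, a/cccbb meet in 0. 4b->1: no, ab/cccbb meet in 1. 4b->2: ok.
All examples now run through 5 states with every (state, symbol) defined. Accept strings end in {0,1,3}, Reject strings end in {2,4}; accept={0,1,3}.

states=5 start=0 accept={0,1,3} delta: 0a->0 0b->1 0c->1 1a->2 1b->1 1c->2 2a->3 2b->3 2c->3 3a->3 3b->4 3c->2 4a->1 4b->2 4c->0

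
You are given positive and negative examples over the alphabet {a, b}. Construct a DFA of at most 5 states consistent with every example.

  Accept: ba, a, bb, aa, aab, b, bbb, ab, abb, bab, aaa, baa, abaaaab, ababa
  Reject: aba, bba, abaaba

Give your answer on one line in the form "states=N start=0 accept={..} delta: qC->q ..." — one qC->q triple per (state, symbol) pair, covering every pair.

states=4 start=0 accept={0,1,2} delta: 0a->1 0b->1 1a->0 1b->2 2a->3 2b->0 3a->1 3b->0

Grow the machine one transition at a time. Run the examples from 0; the earliest place one falls off (shortest prefix, ties alphabetical) gets sent to the lowest-numbered state that keeps every Accept/Reject pair distinguishable — a pair clashes when both reach the same state with identical unread suffix — and to a fresh state only if none does.
a: 0a undefined. 0a->0: no, ba/aba meet in 0 with "ba" left. Open state 1: 0a->1.
b: 0b undefined. 0b->0: no, ba/bba meet in 1. 0b->1: ok.
aa: 1a undefined. 1a->0: ok.
ab: 1b undefined. 1b->0: no, ba/abaaba meet in 0. 1b->1: no, ba/aba meet in 0. Open state 2: 1b->2.
aba: 2a undefined. 2a->0: no, ba/aba meet in 0. 2a->1: no, ba/abaaba meet in 0. 2a->2: no, bb/aba meet in 2. Open state 3: 2a->3.
abb: 2b undefined. 2b->0: ok.
abaa: 3a undefined. 3a->0: no, ba/abaaba meet in 0. 3a->1: ok.
abab: 3b undefined. 3b->0: ok.
All examples now run through 4 states with every (state, symbol) defined. Accept strings end in {0,1,2}, Reject strings end in {3}; accept={0,1,2}.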